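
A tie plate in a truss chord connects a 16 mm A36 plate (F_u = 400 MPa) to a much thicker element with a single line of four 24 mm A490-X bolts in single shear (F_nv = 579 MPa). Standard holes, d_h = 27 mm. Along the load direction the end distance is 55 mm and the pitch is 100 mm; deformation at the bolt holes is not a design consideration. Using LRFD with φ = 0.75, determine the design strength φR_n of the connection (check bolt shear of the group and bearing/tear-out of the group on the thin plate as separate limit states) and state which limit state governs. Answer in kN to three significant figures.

786 kN (bolt shear governs)

Bolt shear: A_b = π·24²/4 = 452.4 mm²; R_n = 579 × 452.4 × 4 × 1 / 1000 = 1048 kN → 0.75 × 1048 = 786 kN.
Bearing (1.5 l_c t F_u ≤ 3.0 d t F_u): upper limit = 3.0·24·16·400 / 1000 = 460.8 kN.
  Edge l_c = 55 − 27/2 = 41.5 → r_n = 398.4 kN; interior l_c = 100 − 27 = 73 → r_n = 460.8 kN.
  R_n,bearing = 1·398.4 + 3·460.8 = 1781 kN → 0.75 × 1781 = 1340 kN.
Bolt shear governs: 786 kN.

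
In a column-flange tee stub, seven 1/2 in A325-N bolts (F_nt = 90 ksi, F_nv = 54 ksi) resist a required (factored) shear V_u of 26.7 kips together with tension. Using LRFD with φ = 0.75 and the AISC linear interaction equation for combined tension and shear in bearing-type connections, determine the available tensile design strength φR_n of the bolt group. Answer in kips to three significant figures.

76.1 kips

A_b = π·0.5²/4 = 0.1963 in²; f_rv = 26.7 / (7 × 0.1963) = 19.43 ksi.
F'_nt = 1.3 F_nt − (F_nt / φF_nv) f_rv = 1.3·90 − (90/(0.75·54))·19.43 = 73.83 ksi, capped at F_nt → F'_nt = 73.83 ksi.
R_n = F'_nt · A_b · n = 73.83 × 0.1963 × 7 = 101.5 kips.
Design strength φR_n = 0.75 × 101.5 = 76.1 kips.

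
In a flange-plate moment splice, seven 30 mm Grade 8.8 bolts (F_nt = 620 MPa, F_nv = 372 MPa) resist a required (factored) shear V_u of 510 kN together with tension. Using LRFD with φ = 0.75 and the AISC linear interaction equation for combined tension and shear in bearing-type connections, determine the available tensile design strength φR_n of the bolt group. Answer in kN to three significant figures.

2140 kN

A_b = π·30²/4 = 706.9 mm²; f_rv = 510 × 1000 / (7 × 706.9) = 103.1 MPa.
F'_nt = 1.3 F_nt − (F_nt / φF_nv) f_rv = 1.3·620 − (620/(0.75·372))·103.1 = 577 MPa, capped at F_nt → F'_nt = 577 MPa.
R_n = F'_nt · A_b · n = 577 × 706.9 × 7 / 1000 = 2855 kN.
Design strength φR_n = 0.75 × 2855 = 2140 kN.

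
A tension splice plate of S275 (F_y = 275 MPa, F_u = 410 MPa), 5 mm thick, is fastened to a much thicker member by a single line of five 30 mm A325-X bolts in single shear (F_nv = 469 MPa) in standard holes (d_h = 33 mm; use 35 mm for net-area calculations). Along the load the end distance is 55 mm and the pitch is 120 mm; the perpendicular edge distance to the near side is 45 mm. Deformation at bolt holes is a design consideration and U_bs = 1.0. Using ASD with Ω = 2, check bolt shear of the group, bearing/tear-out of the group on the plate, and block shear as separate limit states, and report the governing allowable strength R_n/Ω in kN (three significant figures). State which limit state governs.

Bolt shear: A_b = π·30²/4 = 706.9 mm²; R_n = 469 × 706.9 × 5 × 1 / 1000 = 1658 kN → 1658 / 2 = 829 kN.
Bearing: edge l_c = 38.5, r_n = 94.71 kN; interior l_c = 87, r_n = 147.6 kN; R_n = 94.71 + 4·147.6 = 685.1 kN → 343 kN.
Block shear: A_gv = 2675, A_nv = 1888, A_nt = 137.5 mm²; R_n = min(0.6F_uA_nv, 0.6F_yA_gv) + U_bs·F_u·A_nt = 497.8 kN → 249 kN.
Block shear governs: 249 kN.

249 kN (block shear governs)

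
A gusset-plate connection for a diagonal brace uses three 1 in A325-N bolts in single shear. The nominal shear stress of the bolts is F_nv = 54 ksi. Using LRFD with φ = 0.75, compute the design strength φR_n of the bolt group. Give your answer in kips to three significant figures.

A_b = π × 1² / 4 = 0.7854 in².
R_n = F_nv · A_b · n · n_s = 54 × 0.7854 × 3 × 1 = 127.2 kips.
Design strength φR_n = 0.75 × 127.2 = 95.4 kips.

95.4 kips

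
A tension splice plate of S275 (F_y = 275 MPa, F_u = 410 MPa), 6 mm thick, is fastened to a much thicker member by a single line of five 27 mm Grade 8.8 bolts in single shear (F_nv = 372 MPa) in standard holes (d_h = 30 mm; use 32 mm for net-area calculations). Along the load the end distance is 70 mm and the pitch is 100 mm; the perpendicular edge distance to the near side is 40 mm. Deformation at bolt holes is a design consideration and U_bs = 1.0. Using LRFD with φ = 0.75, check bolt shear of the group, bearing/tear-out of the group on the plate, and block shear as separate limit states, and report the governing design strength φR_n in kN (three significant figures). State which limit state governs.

Bolt shear: A_b = π·27²/4 = 572.6 mm²; R_n = 372 × 572.6 × 5 × 1 / 1000 = 1065 kN → 0.75 × 1065 = 799 kN.
Bearing: edge l_c = 55, r_n = 159.4 kN; interior l_c = 70, r_n = 159.4 kN; R_n = 159.4 + 4·159.4 = 797 kN → 598 kN.
Block shear: A_gv = 2820, A_nv = 1956, A_nt = 144 mm²; R_n = min(0.6F_uA_nv, 0.6F_yA_gv) + U_bs·F_u·A_nt = 524.3 kN → 393 kN.
Block shear governs: 393 kN.

393 kN (block shear governs)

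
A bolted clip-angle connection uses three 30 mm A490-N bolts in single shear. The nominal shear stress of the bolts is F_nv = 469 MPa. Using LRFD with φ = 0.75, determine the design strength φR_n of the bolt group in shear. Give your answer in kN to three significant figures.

A_b = π × 30² / 4 = 706.9 mm².
R_n = F_nv · A_b · n · n_s = 469 × 706.9 × 3 × 1 / 1000 = 994.5 kN.
Design strength φR_n = 0.75 × 994.5 = 746 kN.

746 kN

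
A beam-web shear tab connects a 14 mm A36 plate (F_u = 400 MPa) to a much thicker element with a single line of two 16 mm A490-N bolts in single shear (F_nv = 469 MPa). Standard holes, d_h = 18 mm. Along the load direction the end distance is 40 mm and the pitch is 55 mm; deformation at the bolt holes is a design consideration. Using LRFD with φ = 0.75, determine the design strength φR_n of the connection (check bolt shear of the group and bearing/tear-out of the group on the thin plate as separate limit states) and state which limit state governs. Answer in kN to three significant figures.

Bolt shear: A_b = π·16²/4 = 201.1 mm²; R_n = 469 × 201.1 × 2 × 1 / 1000 = 188.6 kN → 0.75 × 188.6 = 141 kN.
Bearing (1.2 l_c t F_u ≤ 2.4 d t F_u): upper limit = 2.4·16·14·400 / 1000 = 215 kN.
  Edge l_c = 40 − 18/2 = 31 → r_n = 208.3 kN; interior l_c = 55 − 18 = 37 → r_n = 215 kN.
  R_n,bearing = 1·208.3 + 1·215 = 423.4 kN → 0.75 × 423.4 = 318 kN.
Bolt shear governs: 141 kN.

141 kN (bolt shear governs)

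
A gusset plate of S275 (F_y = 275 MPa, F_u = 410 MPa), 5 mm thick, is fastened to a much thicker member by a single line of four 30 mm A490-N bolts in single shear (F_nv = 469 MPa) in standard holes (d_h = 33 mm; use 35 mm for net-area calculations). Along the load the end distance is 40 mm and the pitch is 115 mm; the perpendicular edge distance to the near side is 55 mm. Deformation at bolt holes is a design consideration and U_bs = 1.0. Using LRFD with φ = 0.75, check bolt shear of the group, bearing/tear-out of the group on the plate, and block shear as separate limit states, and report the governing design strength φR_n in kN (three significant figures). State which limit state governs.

296 kN (block shear governs)

Bolt shear: A_b = π·30²/4 = 706.9 mm²; R_n = 469 × 706.9 × 4 × 1 / 1000 = 1326 kN → 0.75 × 1326 = 995 kN.
Bearing: edge l_c = 23.5, r_n = 57.81 kN; interior l_c = 82, r_n = 147.6 kN; R_n = 57.81 + 3·147.6 = 500.6 kN → 375 kN.
Block shear: A_gv = 1925, A_nv = 1312, A_nt = 187.5 mm²; R_n = min(0.6F_uA_nv, 0.6F_yA_gv) + U_bs·F_u·A_nt = 394.5 kN → 296 kN.
Block shear governs: 296 kN.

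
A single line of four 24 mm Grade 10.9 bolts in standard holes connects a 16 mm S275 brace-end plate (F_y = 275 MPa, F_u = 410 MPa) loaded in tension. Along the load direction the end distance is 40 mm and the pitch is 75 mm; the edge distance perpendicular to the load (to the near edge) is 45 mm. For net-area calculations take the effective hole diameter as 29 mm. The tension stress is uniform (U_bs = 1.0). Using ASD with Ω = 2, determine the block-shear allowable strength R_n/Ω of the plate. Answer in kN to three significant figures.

422 kN

Shear plane L_v = 40 + 3·75 = 265 mm; A_gv = 265 × 16 = 4240 mm².
A_nv = (265 − 3.5·29) × 16 = 2616 mm².
A_nt = (45 − 0.5·29) × 16 = 488 mm².
0.6 F_u A_nv = 643.5 kN; 0.6 F_y A_gv = 699.6 kN → shear rupture governs the shear term.
R_n = 643.5 + 1.0 × 410 × 488 / 1000 = 843.6 kN.
Allowable strength R_n/Ω = 843.6 / 2 = 422 kN.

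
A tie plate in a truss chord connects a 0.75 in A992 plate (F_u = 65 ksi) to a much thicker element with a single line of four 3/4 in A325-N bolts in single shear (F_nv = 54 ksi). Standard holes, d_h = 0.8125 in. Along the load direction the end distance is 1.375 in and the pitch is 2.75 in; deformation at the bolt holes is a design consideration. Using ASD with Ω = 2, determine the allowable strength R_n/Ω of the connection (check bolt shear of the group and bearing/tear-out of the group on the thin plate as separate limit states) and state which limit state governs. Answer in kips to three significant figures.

47.7 kips (bolt shear governs)

Bolt shear: A_b = π·0.75²/4 = 0.4418 in²; R_n = 54 × 0.4418 × 4 × 1 = 95.43 kips → 95.43 / 2 = 47.7 kips.
Bearing (1.2 l_c t F_u ≤ 2.4 d t F_u): upper limit = 2.4·0.75·0.75·65 = 87.75 kips.
  Edge l_c = 1.375 − 0.8125/2 = 0.9688 → r_n = 56.67 kips; interior l_c = 2.75 − 0.8125 = 1.938 → r_n = 87.75 kips.
  R_n,bearing = 1·56.67 + 3·87.75 = 319.9 kips → 319.9 / 2 = 160 kips.
Bolt shear governs: 47.7 kips.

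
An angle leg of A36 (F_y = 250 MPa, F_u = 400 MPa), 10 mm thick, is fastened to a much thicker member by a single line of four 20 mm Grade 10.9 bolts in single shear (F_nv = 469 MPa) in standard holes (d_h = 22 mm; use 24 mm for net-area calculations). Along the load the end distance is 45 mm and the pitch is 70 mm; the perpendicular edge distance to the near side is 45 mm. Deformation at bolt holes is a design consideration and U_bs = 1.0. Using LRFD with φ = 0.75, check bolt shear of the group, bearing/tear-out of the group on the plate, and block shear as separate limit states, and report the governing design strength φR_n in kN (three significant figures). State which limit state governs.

Bolt shear: A_b = π·20²/4 = 314.2 mm²; R_n = 469 × 314.2 × 4 × 1 / 1000 = 589.4 kN → 0.75 × 589.4 = 442 kN.
Bearing: edge l_c = 34, r_n = 163.2 kN; interior l_c = 48, r_n = 192 kN; R_n = 163.2 + 3·192 = 739.2 kN → 554 kN.
Block shear: A_gv = 2550, A_nv = 1710, A_nt = 330 mm²; R_n = min(0.6F_uA_nv, 0.6F_yA_gv) + U_bs·F_u·A_nt = 514.5 kN → 386 kN.
Block shear governs: 386 kN.

386 kN (block shear governs)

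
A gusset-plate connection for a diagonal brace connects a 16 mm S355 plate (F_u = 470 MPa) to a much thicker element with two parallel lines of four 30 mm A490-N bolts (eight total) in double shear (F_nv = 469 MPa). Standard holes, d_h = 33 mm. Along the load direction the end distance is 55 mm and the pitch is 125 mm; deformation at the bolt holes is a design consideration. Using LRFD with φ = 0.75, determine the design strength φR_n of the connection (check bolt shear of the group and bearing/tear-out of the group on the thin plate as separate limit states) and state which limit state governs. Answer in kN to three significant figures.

Bolt shear: A_b = π·30²/4 = 706.9 mm²; R_n = 469 × 706.9 × 8 × 2 / 1000 = 5304 kN → 0.75 × 5304 = 3980 kN.
Bearing (1.2 l_c t F_u ≤ 2.4 d t F_u): upper limit = 2.4·30·16·470 / 1000 = 541.4 kN.
  Edge l_c = 55 − 33/2 = 38.5 → r_n = 347.4 kN; interior l_c = 125 − 33 = 92 → r_n = 541.4 kN.
  R_n,bearing = 2·347.4 + 6·541.4 = 3943 kN → 0.75 × 3943 = 2960 kN.
Bearing governs: 2960 kN.

2960 kN (bearing governs)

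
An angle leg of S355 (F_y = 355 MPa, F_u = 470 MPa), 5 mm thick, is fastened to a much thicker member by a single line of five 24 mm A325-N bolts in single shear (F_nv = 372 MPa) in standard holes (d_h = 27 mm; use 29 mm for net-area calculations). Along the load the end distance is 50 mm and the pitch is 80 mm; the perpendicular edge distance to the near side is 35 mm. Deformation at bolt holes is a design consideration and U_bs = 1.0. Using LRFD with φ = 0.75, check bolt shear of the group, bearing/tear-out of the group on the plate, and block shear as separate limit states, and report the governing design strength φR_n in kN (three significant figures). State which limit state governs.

Bolt shear: A_b = π·24²/4 = 452.4 mm²; R_n = 372 × 452.4 × 5 × 1 / 1000 = 841.4 kN → 0.75 × 841.4 = 631 kN.
Bearing: edge l_c = 36.5, r_n = 102.9 kN; interior l_c = 53, r_n = 135.4 kN; R_n = 102.9 + 4·135.4 = 644.4 kN → 483 kN.
Block shear: A_gv = 1850, A_nv = 1198, A_nt = 102.5 mm²; R_n = min(0.6F_uA_nv, 0.6F_yA_gv) + U_bs·F_u·A_nt = 385.9 kN → 289 kN.
Block shear governs: 289 kN.

289 kN (block shear governs)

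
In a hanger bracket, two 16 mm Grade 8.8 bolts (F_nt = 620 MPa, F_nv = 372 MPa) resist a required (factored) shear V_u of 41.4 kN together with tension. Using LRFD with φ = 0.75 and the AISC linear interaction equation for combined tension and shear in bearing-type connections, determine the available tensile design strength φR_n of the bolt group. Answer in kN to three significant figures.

174 kN

A_b = π·16²/4 = 201.1 mm²; f_rv = 41.4 × 1000 / (2 × 201.1) = 103 MPa.
F'_nt = 1.3 F_nt − (F_nt / φF_nv) f_rv = 1.3·620 − (620/(0.75·372))·103 = 577.2 MPa, capped at F_nt → F'_nt = 577.2 MPa.
R_n = F'_nt · A_b · n = 577.2 × 201.1 × 2 / 1000 = 232.1 kN.
Design strength φR_n = 0.75 × 232.1 = 174 kN.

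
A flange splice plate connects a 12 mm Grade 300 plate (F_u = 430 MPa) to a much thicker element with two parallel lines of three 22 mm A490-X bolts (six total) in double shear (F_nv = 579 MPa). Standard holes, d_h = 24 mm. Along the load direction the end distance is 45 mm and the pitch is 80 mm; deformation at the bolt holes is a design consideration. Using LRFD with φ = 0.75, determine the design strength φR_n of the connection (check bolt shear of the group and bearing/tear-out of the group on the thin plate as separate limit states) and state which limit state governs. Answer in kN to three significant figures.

1120 kN (bearing governs)

Bolt shear: A_b = π·22²/4 = 380.1 mm²; R_n = 579 × 380.1 × 6 × 2 / 1000 = 2641 kN → 0.75 × 2641 = 1980 kN.
Bearing (1.2 l_c t F_u ≤ 2.4 d t F_u): upper limit = 2.4·22·12·430 / 1000 = 272.4 kN.
  Edge l_c = 45 − 24/2 = 33 → r_n = 204.3 kN; interior l_c = 80 − 24 = 56 → r_n = 272.4 kN.
  R_n,bearing = 2·204.3 + 4·272.4 = 1498 kN → 0.75 × 1498 = 1120 kN.
Bearing governs: 1120 kN.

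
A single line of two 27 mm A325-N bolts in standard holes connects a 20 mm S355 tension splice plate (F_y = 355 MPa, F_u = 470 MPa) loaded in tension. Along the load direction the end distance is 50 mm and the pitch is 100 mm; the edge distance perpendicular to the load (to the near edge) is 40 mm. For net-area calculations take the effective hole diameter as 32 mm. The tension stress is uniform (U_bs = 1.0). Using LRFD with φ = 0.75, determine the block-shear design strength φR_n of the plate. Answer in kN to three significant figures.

601 kN

Shear plane L_v = 50 + 1·100 = 150 mm; A_gv = 150 × 20 = 3000 mm².
A_nv = (150 − 1.5·32) × 20 = 2040 mm².
A_nt = (40 − 0.5·32) × 20 = 480 mm².
0.6 F_u A_nv = 575.3 kN; 0.6 F_y A_gv = 639 kN → shear rupture governs the shear term.
R_n = 575.3 + 1.0 × 470 × 480 / 1000 = 800.9 kN.
Design strength φR_n = 0.75 × 800.9 = 601 kN.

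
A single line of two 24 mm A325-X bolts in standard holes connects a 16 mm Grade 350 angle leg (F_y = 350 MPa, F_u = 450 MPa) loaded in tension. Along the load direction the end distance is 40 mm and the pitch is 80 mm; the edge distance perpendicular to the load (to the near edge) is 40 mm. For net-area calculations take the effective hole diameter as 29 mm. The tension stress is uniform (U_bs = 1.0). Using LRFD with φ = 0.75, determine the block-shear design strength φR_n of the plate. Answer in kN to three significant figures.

386 kN

Shear plane L_v = 40 + 1·80 = 120 mm; A_gv = 120 × 16 = 1920 mm².
A_nv = (120 − 1.5·29) × 16 = 1224 mm².
A_nt = (40 − 0.5·29) × 16 = 408 mm².
0.6 F_u A_nv = 330.5 kN; 0.6 F_y A_gv = 403.2 kN → shear rupture governs the shear term.
R_n = 330.5 + 1.0 × 450 × 408 / 1000 = 514.1 kN.
Design strength φR_n = 0.75 × 514.1 = 386 kN.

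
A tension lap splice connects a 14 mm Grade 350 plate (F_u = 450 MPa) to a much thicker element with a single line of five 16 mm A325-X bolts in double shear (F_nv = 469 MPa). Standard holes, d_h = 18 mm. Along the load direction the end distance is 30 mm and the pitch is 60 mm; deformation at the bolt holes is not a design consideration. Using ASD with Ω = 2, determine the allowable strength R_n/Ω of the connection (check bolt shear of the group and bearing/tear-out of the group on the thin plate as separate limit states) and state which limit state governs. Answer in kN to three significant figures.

471 kN (bolt shear governs)

Bolt shear: A_b = π·16²/4 = 201.1 mm²; R_n = 469 × 201.1 × 5 × 2 / 1000 = 943 kN → 943 / 2 = 471 kN.
Bearing (1.5 l_c t F_u ≤ 3.0 d t F_u): upper limit = 3.0·16·14·450 / 1000 = 302.4 kN.
  Edge l_c = 30 − 18/2 = 21 → r_n = 198.5 kN; interior l_c = 60 − 18 = 42 → r_n = 302.4 kN.
  R_n,bearing = 1·198.5 + 4·302.4 = 1408 kN → 1408 / 2 = 704 kN.
Bolt shear governs: 471 kN.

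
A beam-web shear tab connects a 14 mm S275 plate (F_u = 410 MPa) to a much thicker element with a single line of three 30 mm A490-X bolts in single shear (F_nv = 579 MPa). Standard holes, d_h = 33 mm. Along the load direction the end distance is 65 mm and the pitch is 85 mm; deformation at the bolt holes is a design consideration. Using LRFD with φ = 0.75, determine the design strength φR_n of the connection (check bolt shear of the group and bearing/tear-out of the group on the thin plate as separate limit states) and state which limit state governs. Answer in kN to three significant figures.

788 kN (bearing governs)

Bolt shear: A_b = π·30²/4 = 706.9 mm²; R_n = 579 × 706.9 × 3 × 1 / 1000 = 1228 kN → 0.75 × 1228 = 921 kN.
Bearing (1.2 l_c t F_u ≤ 2.4 d t F_u): upper limit = 2.4·30·14·410 / 1000 = 413.3 kN.
  Edge l_c = 65 − 33/2 = 48.5 → r_n = 334.1 kN; interior l_c = 85 − 33 = 52 → r_n = 358.2 kN.
  R_n,bearing = 1·334.1 + 2·358.2 = 1050 kN → 0.75 × 1050 = 788 kN.
Bearing governs: 788 kN.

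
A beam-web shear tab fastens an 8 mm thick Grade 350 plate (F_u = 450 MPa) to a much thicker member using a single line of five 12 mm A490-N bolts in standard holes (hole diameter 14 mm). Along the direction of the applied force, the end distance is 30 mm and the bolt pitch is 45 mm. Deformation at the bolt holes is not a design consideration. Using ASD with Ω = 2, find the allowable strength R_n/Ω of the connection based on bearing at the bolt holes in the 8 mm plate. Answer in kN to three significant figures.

321 kN

Per bolt r_n = 1.5 l_c t F_u ≤ 3.0 d t F_u; upper limit = 3.0 × 12 × 8 × 450 / 1000 = 129.6 kN.
Edge bolt: l_c = 30 − 14/2 = 23 mm → 1.5 × 23 × 8 × 450 / 1000 = 124.2 → r_n = 124.2 kN.
Interior bolts: l_c = 45 − 14 = 31 mm → 1.5 × 31 × 8 × 450 / 1000 = 167.4 → r_n = 129.6 kN.
R_n = 1 × 124.2 + 4 × 129.6 = 642.6 kN.
Allowable strength R_n/Ω = 642.6 / 2 = 321 kN.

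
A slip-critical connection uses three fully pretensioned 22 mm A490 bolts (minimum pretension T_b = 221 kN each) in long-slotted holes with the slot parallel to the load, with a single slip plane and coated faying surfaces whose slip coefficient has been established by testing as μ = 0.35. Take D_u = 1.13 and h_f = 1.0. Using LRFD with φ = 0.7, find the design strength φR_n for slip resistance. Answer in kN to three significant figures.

R_n = μ · D_u · h_f · T_b · n_s · n_b = 0.35 × 1.13 × 1.0 × 221 × 1 × 3 = 262.2 kN.
Design strength φR_n = 0.7 × 262.2 = 184 kN.

184 kN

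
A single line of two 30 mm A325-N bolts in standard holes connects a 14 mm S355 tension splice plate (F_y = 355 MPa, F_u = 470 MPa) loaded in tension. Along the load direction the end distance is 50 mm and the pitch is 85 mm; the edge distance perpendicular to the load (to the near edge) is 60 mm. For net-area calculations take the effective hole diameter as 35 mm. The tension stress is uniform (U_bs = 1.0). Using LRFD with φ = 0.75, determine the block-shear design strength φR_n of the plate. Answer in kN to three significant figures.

454 kN

Shear plane L_v = 50 + 1·85 = 135 mm; A_gv = 135 × 14 = 1890 mm².
A_nv = (135 − 1.5·35) × 14 = 1155 mm².
A_nt = (60 − 0.5·35) × 14 = 595 mm².
0.6 F_u A_nv = 325.7 kN; 0.6 F_y A_gv = 402.6 kN → shear rupture governs the shear term.
R_n = 325.7 + 1.0 × 470 × 595 / 1000 = 605.4 kN.
Design strength φR_n = 0.75 × 605.4 = 454 kN.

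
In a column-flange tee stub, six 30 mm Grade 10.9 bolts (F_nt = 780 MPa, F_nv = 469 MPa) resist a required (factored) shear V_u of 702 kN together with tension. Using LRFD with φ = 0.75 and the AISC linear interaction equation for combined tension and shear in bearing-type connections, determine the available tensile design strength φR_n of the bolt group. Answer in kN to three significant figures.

2060 kN

A_b = π·30²/4 = 706.9 mm²; f_rv = 702 × 1000 / (6 × 706.9) = 165.5 MPa.
F'_nt = 1.3 F_nt − (F_nt / φF_nv) f_rv = 1.3·780 − (780/(0.75·469))·165.5 = 647 MPa, capped at F_nt → F'_nt = 647 MPa.
R_n = F'_nt · A_b · n = 647 × 706.9 × 6 / 1000 = 2744 kN.
Design strength φR_n = 0.75 × 2744 = 2060 kN.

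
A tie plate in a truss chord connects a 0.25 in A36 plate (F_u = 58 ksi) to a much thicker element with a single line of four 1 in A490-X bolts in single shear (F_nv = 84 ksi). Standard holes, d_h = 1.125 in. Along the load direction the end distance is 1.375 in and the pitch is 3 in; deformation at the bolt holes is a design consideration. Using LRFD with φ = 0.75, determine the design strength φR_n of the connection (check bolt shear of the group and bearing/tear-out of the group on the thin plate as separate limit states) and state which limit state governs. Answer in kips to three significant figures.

84 kips (bearing governs)

Bolt shear: A_b = π·1²/4 = 0.7854 in²; R_n = 84 × 0.7854 × 4 × 1 = 263.9 kips → 0.75 × 263.9 = 198 kips.
Bearing (1.2 l_c t F_u ≤ 2.4 d t F_u): upper limit = 2.4·1·0.25·58 = 34.8 kips.
  Edge l_c = 1.375 − 1.125/2 = 0.8125 → r_n = 14.14 kips; interior l_c = 3 − 1.125 = 1.875 → r_n = 32.62 kips.
  R_n,bearing = 1·14.14 + 3·32.62 = 112 kips → 0.75 × 112 = 84 kips.
Bearing governs: 84 kips.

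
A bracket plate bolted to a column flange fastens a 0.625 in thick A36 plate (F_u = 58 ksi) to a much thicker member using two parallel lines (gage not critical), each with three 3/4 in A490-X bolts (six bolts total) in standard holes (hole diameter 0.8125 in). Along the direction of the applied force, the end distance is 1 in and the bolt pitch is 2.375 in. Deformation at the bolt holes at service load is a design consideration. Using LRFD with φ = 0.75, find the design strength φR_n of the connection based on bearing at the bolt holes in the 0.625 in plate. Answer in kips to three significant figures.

234 kips

Per bolt r_n = 1.2 l_c t F_u ≤ 2.4 d t F_u; upper limit = 2.4 × 0.75 × 0.625 × 58 = 65.25 kips.
Edge bolt: l_c = 1 − 0.8125/2 = 0.5938 in → 1.2 × 0.5938 × 0.625 × 58 = 25.83 → r_n = 25.83 kips.
Interior bolts: l_c = 2.375 − 0.8125 = 1.562 in → 1.2 × 1.562 × 0.625 × 58 = 67.97 → r_n = 65.25 kips.
R_n = 2 × 25.83 + 4 × 65.25 = 312.7 kips.
Design strength φR_n = 0.75 × 312.7 = 234 kips.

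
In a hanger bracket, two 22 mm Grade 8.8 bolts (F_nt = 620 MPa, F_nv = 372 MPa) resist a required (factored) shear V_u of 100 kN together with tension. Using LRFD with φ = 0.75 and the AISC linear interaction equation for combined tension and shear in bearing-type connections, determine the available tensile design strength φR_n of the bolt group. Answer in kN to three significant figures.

293 kN

A_b = π·22²/4 = 380.1 mm²; f_rv = 100 × 1000 / (2 × 380.1) = 131.5 MPa.
F'_nt = 1.3 F_nt − (F_nt / φF_nv) f_rv = 1.3·620 − (620/(0.75·372))·131.5 = 513.7 MPa, capped at F_nt → F'_nt = 513.7 MPa.
R_n = F'_nt · A_b · n = 513.7 × 380.1 × 2 / 1000 = 390.6 kN.
Design strength φR_n = 0.75 × 390.6 = 293 kN.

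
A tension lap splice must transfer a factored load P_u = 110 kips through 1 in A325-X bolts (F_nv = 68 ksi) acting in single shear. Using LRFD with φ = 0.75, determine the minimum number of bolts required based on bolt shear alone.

3 bolts

A_b = π·1²/4 = 0.7854 in².
Per-bolt design strength φR_n = 0.75 × 68 × 0.7854 × 1 = 40.06 kips.
n ≥ 110 / 40.06 = 2.746 → use 3 bolts.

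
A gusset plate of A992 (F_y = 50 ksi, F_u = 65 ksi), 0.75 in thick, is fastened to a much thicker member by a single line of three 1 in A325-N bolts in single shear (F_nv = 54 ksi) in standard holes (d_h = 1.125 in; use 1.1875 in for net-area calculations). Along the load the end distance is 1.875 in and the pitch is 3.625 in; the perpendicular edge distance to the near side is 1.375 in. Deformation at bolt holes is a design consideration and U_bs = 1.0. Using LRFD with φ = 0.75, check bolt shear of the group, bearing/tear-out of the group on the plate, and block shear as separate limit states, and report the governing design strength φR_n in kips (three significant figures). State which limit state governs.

95.4 kips (bolt shear governs)

Bolt shear: A_b = π·1²/4 = 0.7854 in²; R_n = 54 × 0.7854 × 3 × 1 = 127.2 kips → 0.75 × 127.2 = 95.4 kips.
Bearing: edge l_c = 1.312, r_n = 76.78 kips; interior l_c = 2.5, r_n = 117 kips; R_n = 76.78 + 2·117 = 310.8 kips → 233 kips.
Block shear: A_gv = 6.844, A_nv = 4.617, A_nt = 0.5859 in²; R_n = min(0.6F_uA_nv, 0.6F_yA_gv) + U_bs·F_u·A_nt = 218.2 kips → 164 kips.
Bolt shear governs: 95.4 kips.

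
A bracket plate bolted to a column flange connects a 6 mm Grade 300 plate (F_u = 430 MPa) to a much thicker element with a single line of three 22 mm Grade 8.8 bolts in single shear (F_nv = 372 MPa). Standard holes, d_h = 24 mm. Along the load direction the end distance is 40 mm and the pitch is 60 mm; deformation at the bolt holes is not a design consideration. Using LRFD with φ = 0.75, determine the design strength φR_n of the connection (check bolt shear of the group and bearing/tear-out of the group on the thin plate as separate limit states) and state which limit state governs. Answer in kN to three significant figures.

Bolt shear: A_b = π·22²/4 = 380.1 mm²; R_n = 372 × 380.1 × 3 × 1 / 1000 = 424.2 kN → 0.75 × 424.2 = 318 kN.
Bearing (1.5 l_c t F_u ≤ 3.0 d t F_u): upper limit = 3.0·22·6·430 / 1000 = 170.3 kN.
  Edge l_c = 40 − 24/2 = 28 → r_n = 108.4 kN; interior l_c = 60 − 24 = 36 → r_n = 139.3 kN.
  R_n,bearing = 1·108.4 + 2·139.3 = 387 kN → 0.75 × 387 = 290 kN.
Bearing governs: 290 kN.

290 kN (bearing governs)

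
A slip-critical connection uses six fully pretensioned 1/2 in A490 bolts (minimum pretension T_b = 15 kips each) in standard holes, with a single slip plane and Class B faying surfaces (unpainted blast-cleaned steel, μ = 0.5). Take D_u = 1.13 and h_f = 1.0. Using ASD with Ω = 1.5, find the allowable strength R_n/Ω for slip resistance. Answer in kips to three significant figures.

R_n = μ · D_u · h_f · T_b · n_s · n_b = 0.5 × 1.13 × 1.0 × 15 × 1 × 6 = 50.85 kips.
Allowable strength R_n/Ω = 50.85 / 1.5 = 33.9 kips.

33.9 kips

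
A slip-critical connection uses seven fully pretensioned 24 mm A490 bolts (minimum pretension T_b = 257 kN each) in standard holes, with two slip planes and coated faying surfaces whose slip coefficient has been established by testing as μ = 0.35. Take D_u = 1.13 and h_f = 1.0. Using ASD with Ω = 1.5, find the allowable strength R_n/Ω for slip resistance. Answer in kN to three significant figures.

949 kN

R_n = μ · D_u · h_f · T_b · n_s · n_b = 0.35 × 1.13 × 1.0 × 257 × 2 × 7 = 1423 kN.
Allowable strength R_n/Ω = 1423 / 1.5 = 949 kN.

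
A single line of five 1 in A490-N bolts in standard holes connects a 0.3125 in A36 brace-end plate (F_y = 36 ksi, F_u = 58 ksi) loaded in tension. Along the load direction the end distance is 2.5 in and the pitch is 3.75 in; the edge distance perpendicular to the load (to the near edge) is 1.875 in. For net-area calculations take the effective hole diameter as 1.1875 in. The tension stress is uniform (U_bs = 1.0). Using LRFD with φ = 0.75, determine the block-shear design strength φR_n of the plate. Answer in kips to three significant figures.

Shear plane L_v = 2.5 + 4·3.75 = 17.5 in; A_gv = 17.5 × 0.3125 = 5.469 in².
A_nv = (17.5 − 4.5·1.1875) × 0.3125 = 3.799 in².
A_nt = (1.875 − 0.5·1.1875) × 0.3125 = 0.4004 in².
0.6 F_u A_nv = 132.2 kips; 0.6 F_y A_gv = 118.1 kips → shear yielding governs the shear term.
R_n = 118.1 + 1.0 × 58 × 0.4004 = 141.3 kips.
Design strength φR_n = 0.75 × 141.3 = 106 kips.

106 kips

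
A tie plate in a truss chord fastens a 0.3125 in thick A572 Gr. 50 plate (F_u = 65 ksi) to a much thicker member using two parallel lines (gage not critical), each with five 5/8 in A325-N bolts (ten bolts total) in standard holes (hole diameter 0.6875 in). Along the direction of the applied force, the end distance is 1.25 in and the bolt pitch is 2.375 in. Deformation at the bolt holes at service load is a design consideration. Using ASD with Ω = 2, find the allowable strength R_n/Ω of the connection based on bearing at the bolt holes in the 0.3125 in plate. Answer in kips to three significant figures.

144 kips

Per bolt r_n = 1.2 l_c t F_u ≤ 2.4 d t F_u; upper limit = 2.4 × 0.625 × 0.3125 × 65 = 30.47 kips.
Edge bolt: l_c = 1.25 − 0.6875/2 = 0.9062 in → 1.2 × 0.9062 × 0.3125 × 65 = 22.09 → r_n = 22.09 kips.
Interior bolts: l_c = 2.375 − 0.6875 = 1.688 in → 1.2 × 1.688 × 0.3125 × 65 = 41.13 → r_n = 30.47 kips.
R_n = 2 × 22.09 + 8 × 30.47 = 287.9 kips.
Allowable strength R_n/Ω = 287.9 / 2 = 144 kips.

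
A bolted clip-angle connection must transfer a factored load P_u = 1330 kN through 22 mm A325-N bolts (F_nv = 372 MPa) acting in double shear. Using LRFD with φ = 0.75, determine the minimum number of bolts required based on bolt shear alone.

A_b = π·22²/4 = 380.1 mm².
Per-bolt design strength φR_n = 0.75 × 372 × 380.1 × 2 / 1000 = 212.1 kN.
n ≥ 1330 / 212.1 = 6.27 → use 7 bolts.

7 bolts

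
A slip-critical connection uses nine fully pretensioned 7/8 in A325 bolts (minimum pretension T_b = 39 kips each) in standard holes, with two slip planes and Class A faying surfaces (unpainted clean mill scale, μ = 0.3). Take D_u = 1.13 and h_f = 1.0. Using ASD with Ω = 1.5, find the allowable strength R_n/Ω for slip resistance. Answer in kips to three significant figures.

159 kips

R_n = μ · D_u · h_f · T_b · n_s · n_b = 0.3 × 1.13 × 1.0 × 39 × 2 × 9 = 238 kips.
Allowable strength R_n/Ω = 238 / 1.5 = 159 kips.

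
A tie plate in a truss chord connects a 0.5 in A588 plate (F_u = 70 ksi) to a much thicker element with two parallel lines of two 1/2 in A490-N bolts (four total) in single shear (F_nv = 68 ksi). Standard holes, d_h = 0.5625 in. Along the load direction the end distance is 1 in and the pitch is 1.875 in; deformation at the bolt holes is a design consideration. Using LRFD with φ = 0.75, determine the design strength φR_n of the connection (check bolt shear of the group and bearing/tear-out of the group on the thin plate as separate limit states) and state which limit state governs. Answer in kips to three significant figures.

Bolt shear: A_b = π·0.5²/4 = 0.1963 in²; R_n = 68 × 0.1963 × 4 × 1 = 53.41 kips → 0.75 × 53.41 = 40.1 kips.
Bearing (1.2 l_c t F_u ≤ 2.4 d t F_u): upper limit = 2.4·0.5·0.5·70 = 42 kips.
  Edge l_c = 1 − 0.5625/2 = 0.7188 → r_n = 30.19 kips; interior l_c = 1.875 − 0.5625 = 1.312 → r_n = 42 kips.
  R_n,bearing = 2·30.19 + 2·42 = 144.4 kips → 0.75 × 144.4 = 108 kips.
Bolt shear governs: 40.1 kips.

40.1 kips (bolt shear governs)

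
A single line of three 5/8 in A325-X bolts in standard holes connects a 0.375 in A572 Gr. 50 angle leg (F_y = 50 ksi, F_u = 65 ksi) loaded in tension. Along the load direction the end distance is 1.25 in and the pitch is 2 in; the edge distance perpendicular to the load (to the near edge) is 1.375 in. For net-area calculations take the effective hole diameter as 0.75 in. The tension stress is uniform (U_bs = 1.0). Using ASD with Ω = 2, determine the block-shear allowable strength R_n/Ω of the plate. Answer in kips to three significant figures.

Shear plane L_v = 1.25 + 2·2 = 5.25 in; A_gv = 5.25 × 0.375 = 1.969 in².
A_nv = (5.25 − 2.5·0.75) × 0.375 = 1.266 in².
A_nt = (1.375 − 0.5·0.75) × 0.375 = 0.375 in².
0.6 F_u A_nv = 49.36 kips; 0.6 F_y A_gv = 59.06 kips → shear rupture governs the shear term.
R_n = 49.36 + 1.0 × 65 × 0.375 = 73.73 kips.
Allowable strength R_n/Ω = 73.73 / 2 = 36.9 kips.

36.9 kips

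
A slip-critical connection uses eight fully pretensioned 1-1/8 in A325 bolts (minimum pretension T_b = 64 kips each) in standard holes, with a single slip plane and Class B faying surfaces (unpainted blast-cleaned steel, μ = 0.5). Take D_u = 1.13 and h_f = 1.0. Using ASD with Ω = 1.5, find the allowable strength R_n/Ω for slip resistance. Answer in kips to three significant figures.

R_n = μ · D_u · h_f · T_b · n_s · n_b = 0.5 × 1.13 × 1.0 × 64 × 1 × 8 = 289.3 kips.
Allowable strength R_n/Ω = 289.3 / 1.5 = 193 kips.

193 kips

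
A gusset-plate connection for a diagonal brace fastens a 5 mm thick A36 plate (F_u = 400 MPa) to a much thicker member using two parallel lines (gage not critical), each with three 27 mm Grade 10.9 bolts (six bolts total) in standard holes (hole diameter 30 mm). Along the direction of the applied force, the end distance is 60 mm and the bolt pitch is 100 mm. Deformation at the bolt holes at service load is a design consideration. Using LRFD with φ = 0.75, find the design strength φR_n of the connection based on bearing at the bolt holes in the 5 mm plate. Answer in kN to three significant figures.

Per bolt r_n = 1.2 l_c t F_u ≤ 2.4 d t F_u; upper limit = 2.4 × 27 × 5 × 400 / 1000 = 129.6 kN.
Edge bolt: l_c = 60 − 30/2 = 45 mm → 1.2 × 45 × 5 × 400 / 1000 = 108 → r_n = 108 kN.
Interior bolts: l_c = 100 − 30 = 70 mm → 1.2 × 70 × 5 × 400 / 1000 = 168 → r_n = 129.6 kN.
R_n = 2 × 108 + 4 × 129.6 = 734.4 kN.
Design strength φR_n = 0.75 × 734.4 = 551 kN.

551 kN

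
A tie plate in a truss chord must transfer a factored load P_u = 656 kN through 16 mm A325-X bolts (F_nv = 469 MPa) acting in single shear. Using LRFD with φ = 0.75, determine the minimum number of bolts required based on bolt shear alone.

A_b = π·16²/4 = 201.1 mm².
Per-bolt design strength φR_n = 0.75 × 469 × 201.1 × 1 / 1000 = 70.72 kN.
n ≥ 656 / 70.72 = 9.276 → use 10 bolts.

10 bolts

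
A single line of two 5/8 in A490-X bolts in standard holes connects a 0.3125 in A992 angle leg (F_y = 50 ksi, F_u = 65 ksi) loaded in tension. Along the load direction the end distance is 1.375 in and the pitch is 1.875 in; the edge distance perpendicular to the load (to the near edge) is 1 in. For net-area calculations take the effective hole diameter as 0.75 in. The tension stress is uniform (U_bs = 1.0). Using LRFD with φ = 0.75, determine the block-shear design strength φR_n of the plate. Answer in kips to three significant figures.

Shear plane L_v = 1.375 + 1·1.875 = 3.25 in; A_gv = 3.25 × 0.3125 = 1.016 in².
A_nv = (3.25 − 1.5·0.75) × 0.3125 = 0.6641 in².
A_nt = (1 − 0.5·0.75) × 0.3125 = 0.1953 in².
0.6 F_u A_nv = 25.9 kips; 0.6 F_y A_gv = 30.47 kips → shear rupture governs the shear term.
R_n = 25.9 + 1.0 × 65 × 0.1953 = 38.59 kips.
Design strength φR_n = 0.75 × 38.59 = 28.9 kips.

28.9 kips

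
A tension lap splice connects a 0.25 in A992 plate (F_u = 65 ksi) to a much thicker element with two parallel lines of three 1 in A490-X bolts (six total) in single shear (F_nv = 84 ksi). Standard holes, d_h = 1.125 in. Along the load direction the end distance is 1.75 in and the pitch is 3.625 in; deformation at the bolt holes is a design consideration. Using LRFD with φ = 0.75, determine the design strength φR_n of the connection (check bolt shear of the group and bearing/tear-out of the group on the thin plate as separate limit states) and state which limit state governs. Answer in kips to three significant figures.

Bolt shear: A_b = π·1²/4 = 0.7854 in²; R_n = 84 × 0.7854 × 6 × 1 = 395.8 kips → 0.75 × 395.8 = 297 kips.
Bearing (1.2 l_c t F_u ≤ 2.4 d t F_u): upper limit = 2.4·1·0.25·65 = 39 kips.
  Edge l_c = 1.75 − 1.125/2 = 1.188 → r_n = 23.16 kips; interior l_c = 3.625 − 1.125 = 2.5 → r_n = 39 kips.
  R_n,bearing = 2·23.16 + 4·39 = 202.3 kips → 0.75 × 202.3 = 152 kips.
Bearing governs: 152 kips.

152 kips (bearing governs)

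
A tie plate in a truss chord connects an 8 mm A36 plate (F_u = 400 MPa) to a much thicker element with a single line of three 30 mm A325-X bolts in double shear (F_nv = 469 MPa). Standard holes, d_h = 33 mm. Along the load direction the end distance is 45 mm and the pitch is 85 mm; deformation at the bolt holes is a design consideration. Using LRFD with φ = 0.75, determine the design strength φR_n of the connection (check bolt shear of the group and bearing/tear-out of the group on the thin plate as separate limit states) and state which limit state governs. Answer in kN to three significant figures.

Bolt shear: A_b = π·30²/4 = 706.9 mm²; R_n = 469 × 706.9 × 3 × 2 / 1000 = 1989 kN → 0.75 × 1989 = 1490 kN.
Bearing (1.2 l_c t F_u ≤ 2.4 d t F_u): upper limit = 2.4·30·8·400 / 1000 = 230.4 kN.
  Edge l_c = 45 − 33/2 = 28.5 → r_n = 109.4 kN; interior l_c = 85 − 33 = 52 → r_n = 199.7 kN.
  R_n,bearing = 1·109.4 + 2·199.7 = 508.8 kN → 0.75 × 508.8 = 382 kN.
Bearing governs: 382 kN.

382 kN (bearing governs)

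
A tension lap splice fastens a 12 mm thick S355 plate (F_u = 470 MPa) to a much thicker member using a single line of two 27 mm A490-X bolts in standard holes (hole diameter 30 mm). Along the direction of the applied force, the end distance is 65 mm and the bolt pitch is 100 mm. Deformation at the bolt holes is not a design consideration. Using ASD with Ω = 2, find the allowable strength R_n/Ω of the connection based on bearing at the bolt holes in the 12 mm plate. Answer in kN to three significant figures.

440 kN

Per bolt r_n = 1.5 l_c t F_u ≤ 3.0 d t F_u; upper limit = 3.0 × 27 × 12 × 470 / 1000 = 456.8 kN.
Edge bolt: l_c = 65 − 30/2 = 50 mm → 1.5 × 50 × 12 × 470 / 1000 = 423 → r_n = 423 kN.
Interior bolts: l_c = 100 − 30 = 70 mm → 1.5 × 70 × 12 × 470 / 1000 = 592.2 → r_n = 456.8 kN.
R_n = 1 × 423 + 1 × 456.8 = 879.8 kN.
Allowable strength R_n/Ω = 879.8 / 2 = 440 kN.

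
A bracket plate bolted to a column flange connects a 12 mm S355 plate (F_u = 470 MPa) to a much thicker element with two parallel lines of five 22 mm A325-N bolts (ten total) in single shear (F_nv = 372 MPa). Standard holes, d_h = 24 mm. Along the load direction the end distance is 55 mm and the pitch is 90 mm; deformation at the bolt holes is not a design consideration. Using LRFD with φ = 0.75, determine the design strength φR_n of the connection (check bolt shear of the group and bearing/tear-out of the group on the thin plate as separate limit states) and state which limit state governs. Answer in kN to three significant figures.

Bolt shear: A_b = π·22²/4 = 380.1 mm²; R_n = 372 × 380.1 × 10 × 1 / 1000 = 1414 kN → 0.75 × 1414 = 1060 kN.
Bearing (1.5 l_c t F_u ≤ 3.0 d t F_u): upper limit = 3.0·22·12·470 / 1000 = 372.2 kN.
  Edge l_c = 55 − 24/2 = 43 → r_n = 363.8 kN; interior l_c = 90 − 24 = 66 → r_n = 372.2 kN.
  R_n,bearing = 2·363.8 + 8·372.2 = 3705 kN → 0.75 × 3705 = 2780 kN.
Bolt shear governs: 1060 kN.

1060 kN (bolt shear governs)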